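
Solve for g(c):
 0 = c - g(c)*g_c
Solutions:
 g(c) = -sqrt(C1 + c^2)
 g(c) = sqrt(C1 + c^2)


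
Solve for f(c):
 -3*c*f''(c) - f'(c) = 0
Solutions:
 f(c) = C1 + C2*c^(2/3)


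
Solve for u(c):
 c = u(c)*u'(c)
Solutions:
 u(c) = -sqrt(C1 + c^2)
 u(c) = sqrt(C1 + c^2)


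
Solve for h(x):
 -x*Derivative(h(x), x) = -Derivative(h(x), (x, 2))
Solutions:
 h(x) = C1 + C2*erfi(sqrt(2)*x/2)


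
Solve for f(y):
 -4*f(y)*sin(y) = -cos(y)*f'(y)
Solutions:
 f(y) = C1/cos(y)^4


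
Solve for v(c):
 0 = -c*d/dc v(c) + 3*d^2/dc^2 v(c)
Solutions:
 v(c) = C1 + C2*erfi(sqrt(6)*c/6)


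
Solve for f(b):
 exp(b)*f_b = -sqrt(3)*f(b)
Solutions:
 f(b) = C1*exp(sqrt(3)*exp(-b))


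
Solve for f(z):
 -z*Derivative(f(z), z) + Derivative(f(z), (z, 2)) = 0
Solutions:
 f(z) = C1 + C2*erfi(sqrt(2)*z/2)


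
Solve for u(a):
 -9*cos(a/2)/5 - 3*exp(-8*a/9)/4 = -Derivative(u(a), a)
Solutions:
 u(a) = C1 + 18*sin(a/2)/5 - 27*exp(-8*a/9)/32


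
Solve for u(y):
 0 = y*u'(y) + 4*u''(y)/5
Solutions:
 u(y) = C1 + C2*erf(sqrt(10)*y/4)


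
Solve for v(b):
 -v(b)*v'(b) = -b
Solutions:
 v(b) = -sqrt(C1 + b^2)
 v(b) = sqrt(C1 + b^2)


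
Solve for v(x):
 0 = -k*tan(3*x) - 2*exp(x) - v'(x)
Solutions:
 v(x) = C1 + k*log(cos(3*x))/3 - 2*exp(x)


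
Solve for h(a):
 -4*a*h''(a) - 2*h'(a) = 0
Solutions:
 h(a) = C1 + C2*sqrt(a)


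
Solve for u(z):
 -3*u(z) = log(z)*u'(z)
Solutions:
 u(z) = C1*exp(-3*li(z))


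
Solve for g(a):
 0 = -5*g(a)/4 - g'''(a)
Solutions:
 g(a) = C3*exp(-10^(1/3)*a/2) + (C1*sin(10^(1/3)*sqrt(3)*a/4) + C2*cos(10^(1/3)*sqrt(3)*a/4))*exp(10^(1/3)*a/4)


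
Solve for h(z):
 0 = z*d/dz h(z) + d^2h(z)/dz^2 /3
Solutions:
 h(z) = C1 + C2*erf(sqrt(6)*z/2)


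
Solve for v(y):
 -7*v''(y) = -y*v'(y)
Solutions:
 v(y) = C1 + C2*erfi(sqrt(14)*y/14)


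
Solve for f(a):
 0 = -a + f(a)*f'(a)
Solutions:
 f(a) = -sqrt(C1 + a^2)
 f(a) = sqrt(C1 + a^2)


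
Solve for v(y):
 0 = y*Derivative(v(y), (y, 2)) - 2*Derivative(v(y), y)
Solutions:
 v(y) = C1 + C2*y^3


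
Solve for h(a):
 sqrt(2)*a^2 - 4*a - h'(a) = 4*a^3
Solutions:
 h(a) = C1 - a^4 + sqrt(2)*a^3/3 - 2*a^2


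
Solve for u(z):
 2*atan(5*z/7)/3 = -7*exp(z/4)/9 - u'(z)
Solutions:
 u(z) = C1 - 2*z*atan(5*z/7)/3 - 28*exp(z/4)/9 + 7*log(25*z^2 + 49)/15


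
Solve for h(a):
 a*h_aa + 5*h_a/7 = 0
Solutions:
 h(a) = C1 + C2*a^(2/7)


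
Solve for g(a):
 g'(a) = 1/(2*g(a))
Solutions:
 g(a) = -sqrt(C1 + a)
 g(a) = sqrt(C1 + a)


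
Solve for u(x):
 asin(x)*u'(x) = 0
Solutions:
 u(x) = C1


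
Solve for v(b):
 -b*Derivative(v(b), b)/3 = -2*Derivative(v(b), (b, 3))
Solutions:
 v(b) = C1 + Integral(C2*airyai(6^(2/3)*b/6) + C3*airybi(6^(2/3)*b/6), b)


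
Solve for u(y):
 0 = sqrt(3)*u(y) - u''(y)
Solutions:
 u(y) = C1*exp(-3^(1/4)*y) + C2*exp(3^(1/4)*y)


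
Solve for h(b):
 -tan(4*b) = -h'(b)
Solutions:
 h(b) = C1 - log(cos(4*b))/4


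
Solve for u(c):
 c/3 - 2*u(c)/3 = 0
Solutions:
 u(c) = c/2


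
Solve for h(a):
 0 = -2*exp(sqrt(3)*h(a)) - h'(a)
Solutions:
 h(a) = sqrt(3)*(2*log(1/(C1 + 2*a)) - log(3))/6


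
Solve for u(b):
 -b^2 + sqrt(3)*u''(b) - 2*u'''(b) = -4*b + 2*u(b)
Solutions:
 u(b) = C1*exp(b*(3^(2/3)/(-sqrt(3) + sqrt(-3 + (36 - sqrt(3))^2) + 36)^(1/3) + 2*sqrt(3) + 3^(1/3)*(-sqrt(3) + sqrt(-3 + (36 - sqrt(3))^2) + 36)^(1/3))/12)*sin(sqrt(3)*b*(-(-3*sqrt(3) + 4*sqrt(-27/16 + (27 - 3*sqrt(3)/4)^2) + 108)^(1/3) + 3/(-3*sqrt(3) + 4*sqrt(-27/16 + (27 - 3*sqrt(3)/4)^2) + 108)^(1/3))/12) + C2*exp(b*(3^(2/3)/(-sqrt(3) + sqrt(-3 + (36 - sqrt(3))^2) + 36)^(1/3) + 2*sqrt(3) + 3^(1/3)*(-sqrt(3) + sqrt(-3 + (36 - sqrt(3))^2) + 36)^(1/3))/12)*cos(sqrt(3)*b*(-(-3*sqrt(3) + 4*sqrt(-27/16 + (27 - 3*sqrt(3)/4)^2) + 108)^(1/3) + 3/(-3*sqrt(3) + 4*sqrt(-27/16 + (27 - 3*sqrt(3)/4)^2) + 108)^(1/3))/12) + C3*exp(b*(-3^(1/3)*(-sqrt(3) + sqrt(-3 + (36 - sqrt(3))^2) + 36)^(1/3) - 3^(2/3)/(-sqrt(3) + sqrt(-3 + (36 - sqrt(3))^2) + 36)^(1/3) + sqrt(3))/6) - b^2/2 + 2*b - sqrt(3)/2


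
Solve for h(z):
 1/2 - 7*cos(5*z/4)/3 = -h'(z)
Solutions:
 h(z) = C1 - z/2 + 28*sin(5*z/4)/15


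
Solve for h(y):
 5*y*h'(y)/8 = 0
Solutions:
 h(y) = C1


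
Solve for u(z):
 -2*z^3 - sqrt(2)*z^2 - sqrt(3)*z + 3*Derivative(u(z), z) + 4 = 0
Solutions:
 u(z) = C1 + z^4/6 + sqrt(2)*z^3/9 + sqrt(3)*z^2/6 - 4*z/3


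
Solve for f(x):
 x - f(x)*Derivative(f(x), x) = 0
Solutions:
 f(x) = -sqrt(C1 + x^2)
 f(x) = sqrt(C1 + x^2)


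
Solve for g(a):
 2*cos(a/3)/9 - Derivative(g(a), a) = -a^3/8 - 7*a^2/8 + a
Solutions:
 g(a) = C1 + a^4/32 + 7*a^3/24 - a^2/2 + 2*sin(a/3)/3


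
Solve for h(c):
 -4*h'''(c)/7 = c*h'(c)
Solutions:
 h(c) = C1 + Integral(C2*airyai(-14^(1/3)*c/2) + C3*airybi(-14^(1/3)*c/2), c)


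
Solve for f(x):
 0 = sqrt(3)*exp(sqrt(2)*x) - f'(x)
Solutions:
 f(x) = C1 + sqrt(6)*exp(sqrt(2)*x)/2


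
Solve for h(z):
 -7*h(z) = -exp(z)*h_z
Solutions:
 h(z) = C1*exp(-7*exp(-z))


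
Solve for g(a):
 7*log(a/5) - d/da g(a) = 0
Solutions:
 g(a) = C1 + 7*a*log(a) - a*log(78125) - 7*a


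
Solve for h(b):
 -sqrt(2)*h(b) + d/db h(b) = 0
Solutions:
 h(b) = C1*exp(sqrt(2)*b)


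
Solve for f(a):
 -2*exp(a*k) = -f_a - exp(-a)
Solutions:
 f(a) = C1 + exp(-a) + 2*exp(a*k)/k


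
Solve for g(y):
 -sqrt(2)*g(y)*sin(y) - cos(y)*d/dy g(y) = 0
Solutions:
 g(y) = C1*cos(y)^(sqrt(2))


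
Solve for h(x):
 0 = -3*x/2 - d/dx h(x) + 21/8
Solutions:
 h(x) = C1 - 3*x^2/4 + 21*x/8


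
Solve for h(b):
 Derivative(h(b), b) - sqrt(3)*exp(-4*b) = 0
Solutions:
 h(b) = C1 - sqrt(3)*exp(-4*b)/4


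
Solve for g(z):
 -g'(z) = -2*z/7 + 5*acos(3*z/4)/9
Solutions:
 g(z) = C1 + z^2/7 - 5*z*acos(3*z/4)/9 + 5*sqrt(16 - 9*z^2)/27


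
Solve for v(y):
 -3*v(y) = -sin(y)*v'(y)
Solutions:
 v(y) = C1*(cos(y) - 1)^(3/2)/(cos(y) + 1)^(3/2)


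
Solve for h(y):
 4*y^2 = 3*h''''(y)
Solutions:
 h(y) = C1 + C2*y + C3*y^2 + C4*y^3 + y^6/270


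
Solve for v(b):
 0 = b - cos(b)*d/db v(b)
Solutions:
 v(b) = C1 + Integral(b/cos(b), b)


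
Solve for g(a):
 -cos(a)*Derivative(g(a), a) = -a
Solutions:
 g(a) = C1 + Integral(a/cos(a), a)


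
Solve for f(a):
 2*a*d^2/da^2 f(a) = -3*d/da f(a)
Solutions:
 f(a) = C1 + C2/sqrt(a)


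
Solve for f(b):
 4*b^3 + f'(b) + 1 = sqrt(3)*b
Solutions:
 f(b) = C1 - b^4 + sqrt(3)*b^2/2 - b


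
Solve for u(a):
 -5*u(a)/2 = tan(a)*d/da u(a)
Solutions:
 u(a) = C1/sin(a)^(5/2)


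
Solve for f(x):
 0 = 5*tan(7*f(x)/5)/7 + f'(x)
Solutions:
 f(x) = -5*asin(C1*exp(-x))/7 + 5*pi/7
 f(x) = 5*asin(C1*exp(-x))/7


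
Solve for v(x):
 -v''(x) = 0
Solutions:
 v(x) = C1 + C2*x


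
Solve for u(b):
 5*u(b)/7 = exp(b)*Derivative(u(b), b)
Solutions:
 u(b) = C1*exp(-5*exp(-b)/7)


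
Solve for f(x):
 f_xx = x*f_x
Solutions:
 f(x) = C1 + C2*erfi(sqrt(2)*x/2)


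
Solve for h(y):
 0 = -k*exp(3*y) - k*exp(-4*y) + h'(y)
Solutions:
 h(y) = C1 + k*exp(3*y)/3 - k*exp(-4*y)/4


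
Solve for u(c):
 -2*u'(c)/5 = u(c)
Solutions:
 u(c) = C1*exp(-5*c/2)


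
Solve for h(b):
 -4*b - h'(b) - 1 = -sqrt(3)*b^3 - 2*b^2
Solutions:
 h(b) = C1 + sqrt(3)*b^4/4 + 2*b^3/3 - 2*b^2 - b


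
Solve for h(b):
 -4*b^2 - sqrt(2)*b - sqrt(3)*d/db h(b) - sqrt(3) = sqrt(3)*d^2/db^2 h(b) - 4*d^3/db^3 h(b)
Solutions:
 h(b) = C1 + C2*exp(b*(sqrt(3) + sqrt(3 + 16*sqrt(3)))/8) + C3*exp(b*(-sqrt(3 + 16*sqrt(3)) + sqrt(3))/8) - 4*sqrt(3)*b^3/9 - sqrt(6)*b^2/6 + 4*sqrt(3)*b^2/3 - 35*b/3 - 8*sqrt(3)*b/3 + sqrt(6)*b/3


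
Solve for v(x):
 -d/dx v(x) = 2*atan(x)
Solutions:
 v(x) = C1 - 2*x*atan(x) + log(x^2 + 1)


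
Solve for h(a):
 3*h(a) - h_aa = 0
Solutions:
 h(a) = C1*exp(-sqrt(3)*a) + C2*exp(sqrt(3)*a)


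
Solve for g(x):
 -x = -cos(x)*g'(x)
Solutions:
 g(x) = C1 + Integral(x/cos(x), x)


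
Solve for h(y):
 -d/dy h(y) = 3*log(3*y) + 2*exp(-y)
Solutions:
 h(y) = C1 - 3*y*log(y) + 3*y*(1 - log(3)) + 2*exp(-y)


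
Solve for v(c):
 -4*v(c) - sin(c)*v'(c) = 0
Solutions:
 v(c) = C1*(cos(c)^2 + 2*cos(c) + 1)/(cos(c)^2 - 2*cos(c) + 1)


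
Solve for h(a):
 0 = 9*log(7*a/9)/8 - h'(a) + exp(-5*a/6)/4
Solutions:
 h(a) = C1 + 9*a*log(a)/8 + 9*a*(-2*log(3) - 1 + log(7))/8 - 3*exp(-5*a/6)/10


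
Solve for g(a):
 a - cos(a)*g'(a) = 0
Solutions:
 g(a) = C1 + Integral(a/cos(a), a)


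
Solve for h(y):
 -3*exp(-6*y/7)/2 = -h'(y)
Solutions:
 h(y) = C1 - 7*exp(-6*y/7)/4


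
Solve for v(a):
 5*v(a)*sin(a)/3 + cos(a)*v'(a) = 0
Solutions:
 v(a) = C1*cos(a)^(5/3)


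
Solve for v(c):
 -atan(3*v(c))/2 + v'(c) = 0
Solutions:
 Integral(1/atan(3*_y), (_y, v(c))) = C1 + c/2


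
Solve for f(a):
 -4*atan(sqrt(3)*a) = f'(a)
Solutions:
 f(a) = C1 - 4*a*atan(sqrt(3)*a) + 2*sqrt(3)*log(3*a^2 + 1)/3


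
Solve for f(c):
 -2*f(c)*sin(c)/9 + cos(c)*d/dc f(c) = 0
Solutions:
 f(c) = C1/cos(c)^(2/9)


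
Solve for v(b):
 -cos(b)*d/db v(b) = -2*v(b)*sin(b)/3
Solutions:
 v(b) = C1/cos(b)^(2/3)


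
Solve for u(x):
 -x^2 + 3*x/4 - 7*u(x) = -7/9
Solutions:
 u(x) = -x^2/7 + 3*x/28 + 1/9


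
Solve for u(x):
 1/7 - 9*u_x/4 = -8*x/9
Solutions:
 u(x) = C1 + 16*x^2/81 + 4*x/63


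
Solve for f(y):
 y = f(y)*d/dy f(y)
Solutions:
 f(y) = -sqrt(C1 + y^2)
 f(y) = sqrt(C1 + y^2)


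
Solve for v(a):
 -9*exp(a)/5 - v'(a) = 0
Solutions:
 v(a) = C1 - 9*exp(a)/5


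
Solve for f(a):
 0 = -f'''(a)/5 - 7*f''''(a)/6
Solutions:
 f(a) = C1 + C2*a + C3*a^2 + C4*exp(-6*a/35)


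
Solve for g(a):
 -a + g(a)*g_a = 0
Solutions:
 g(a) = -sqrt(C1 + a^2)
 g(a) = sqrt(C1 + a^2)


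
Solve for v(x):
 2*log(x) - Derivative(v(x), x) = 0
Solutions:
 v(x) = C1 + 2*x*log(x) - 2*x


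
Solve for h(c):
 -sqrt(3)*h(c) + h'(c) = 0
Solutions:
 h(c) = C1*exp(sqrt(3)*c)


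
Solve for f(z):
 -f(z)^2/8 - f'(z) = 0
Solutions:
 f(z) = 8/(C1 + z)


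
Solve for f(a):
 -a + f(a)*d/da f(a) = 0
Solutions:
 f(a) = -sqrt(C1 + a^2)
 f(a) = sqrt(C1 + a^2)


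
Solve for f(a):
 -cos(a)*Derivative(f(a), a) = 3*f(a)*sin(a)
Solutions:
 f(a) = C1*cos(a)^3


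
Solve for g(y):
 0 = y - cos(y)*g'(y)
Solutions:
 g(y) = C1 + Integral(y/cos(y), y)


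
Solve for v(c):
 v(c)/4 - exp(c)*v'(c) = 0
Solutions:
 v(c) = C1*exp(-exp(-c)/4)


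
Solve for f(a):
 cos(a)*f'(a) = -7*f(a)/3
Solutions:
 f(a) = C1*(sin(a) - 1)^(7/6)/(sin(a) + 1)^(7/6)


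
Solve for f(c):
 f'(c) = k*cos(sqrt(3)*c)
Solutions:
 f(c) = C1 + sqrt(3)*k*sin(sqrt(3)*c)/3


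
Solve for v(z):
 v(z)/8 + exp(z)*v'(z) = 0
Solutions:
 v(z) = C1*exp(exp(-z)/8)


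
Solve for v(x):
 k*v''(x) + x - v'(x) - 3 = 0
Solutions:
 v(x) = C1 + C2*exp(x/k) + k*x + x^2/2 - 3*x


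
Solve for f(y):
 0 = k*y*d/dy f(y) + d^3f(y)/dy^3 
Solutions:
 f(y) = C1 + Integral(C2*airyai(y*(-k)^(1/3)) + C3*airybi(y*(-k)^(1/3)), y)


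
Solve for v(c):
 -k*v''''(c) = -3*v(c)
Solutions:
 v(c) = C1*exp(-3^(1/4)*c*(1/k)^(1/4)) + C2*exp(3^(1/4)*c*(1/k)^(1/4)) + C3*exp(-3^(1/4)*I*c*(1/k)^(1/4)) + C4*exp(3^(1/4)*I*c*(1/k)^(1/4))


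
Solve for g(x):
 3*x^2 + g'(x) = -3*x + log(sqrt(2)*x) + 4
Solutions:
 g(x) = C1 - x^3 - 3*x^2/2 + x*log(x) + x*log(2)/2 + 3*x


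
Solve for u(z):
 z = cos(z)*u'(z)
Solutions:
 u(z) = C1 + Integral(z/cos(z), z)


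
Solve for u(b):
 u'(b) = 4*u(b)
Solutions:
 u(b) = C1*exp(4*b)


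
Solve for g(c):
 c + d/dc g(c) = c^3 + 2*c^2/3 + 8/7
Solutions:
 g(c) = C1 + c^4/4 + 2*c^3/9 - c^2/2 + 8*c/7


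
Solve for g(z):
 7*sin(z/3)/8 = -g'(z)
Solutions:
 g(z) = C1 + 21*cos(z/3)/8


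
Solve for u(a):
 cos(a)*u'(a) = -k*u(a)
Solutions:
 u(a) = C1*exp(k*(log(sin(a) - 1) - log(sin(a) + 1))/2)


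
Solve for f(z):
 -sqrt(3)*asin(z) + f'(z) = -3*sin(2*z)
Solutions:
 f(z) = C1 + sqrt(3)*(z*asin(z) + sqrt(1 - z^2)) + 3*cos(2*z)/2


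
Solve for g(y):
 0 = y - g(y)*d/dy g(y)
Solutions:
 g(y) = -sqrt(C1 + y^2)
 g(y) = sqrt(C1 + y^2)


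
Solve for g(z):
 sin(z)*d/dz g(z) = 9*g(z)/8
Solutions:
 g(z) = C1*(cos(z) - 1)^(9/16)/(cos(z) + 1)^(9/16)


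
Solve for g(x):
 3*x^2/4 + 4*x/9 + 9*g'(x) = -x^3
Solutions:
 g(x) = C1 - x^4/36 - x^3/36 - 2*x^2/81


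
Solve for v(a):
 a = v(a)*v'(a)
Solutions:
 v(a) = -sqrt(C1 + a^2)
 v(a) = sqrt(C1 + a^2)


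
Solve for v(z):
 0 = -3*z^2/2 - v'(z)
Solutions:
 v(z) = C1 - z^3/2


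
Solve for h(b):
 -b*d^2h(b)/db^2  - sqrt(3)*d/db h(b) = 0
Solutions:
 h(b) = C1 + C2*b^(1 - sqrt(3))


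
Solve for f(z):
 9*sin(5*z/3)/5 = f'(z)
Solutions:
 f(z) = C1 - 27*cos(5*z/3)/25


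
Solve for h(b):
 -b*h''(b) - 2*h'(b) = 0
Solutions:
 h(b) = C1 + C2/b


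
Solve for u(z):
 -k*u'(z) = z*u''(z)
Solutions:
 u(z) = C1 + z^(1 - re(k))*(C2*sin(log(z)*Abs(im(k))) + C3*cos(log(z)*im(k)))


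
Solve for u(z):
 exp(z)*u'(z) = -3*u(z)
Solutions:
 u(z) = C1*exp(3*exp(-z))


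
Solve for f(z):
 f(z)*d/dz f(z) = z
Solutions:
 f(z) = -sqrt(C1 + z^2)
 f(z) = sqrt(C1 + z^2)


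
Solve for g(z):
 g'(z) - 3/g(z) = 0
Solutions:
 g(z) = -sqrt(C1 + 6*z)
 g(z) = sqrt(C1 + 6*z)


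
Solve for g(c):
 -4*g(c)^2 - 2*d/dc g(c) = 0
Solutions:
 g(c) = 1/(C1 + 2*c)


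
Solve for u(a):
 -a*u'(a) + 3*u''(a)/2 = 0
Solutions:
 u(a) = C1 + C2*erfi(sqrt(3)*a/3)


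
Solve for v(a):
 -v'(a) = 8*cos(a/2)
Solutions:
 v(a) = C1 - 16*sin(a/2)


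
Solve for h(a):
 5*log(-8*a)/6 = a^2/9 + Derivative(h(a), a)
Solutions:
 h(a) = C1 - a^3/27 + 5*a*log(-a)/6 + 5*a*(-1 + 3*log(2))/6


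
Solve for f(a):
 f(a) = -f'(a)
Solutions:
 f(a) = C1*exp(-a)


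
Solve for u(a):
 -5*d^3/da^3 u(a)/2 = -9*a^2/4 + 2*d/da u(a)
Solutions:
 u(a) = C1 + C2*sin(2*sqrt(5)*a/5) + C3*cos(2*sqrt(5)*a/5) + 3*a^3/8 - 45*a/16


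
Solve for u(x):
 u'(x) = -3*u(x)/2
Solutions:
 u(x) = C1*exp(-3*x/2)


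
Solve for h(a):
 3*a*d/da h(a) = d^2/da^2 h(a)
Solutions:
 h(a) = C1 + C2*erfi(sqrt(6)*a/2)


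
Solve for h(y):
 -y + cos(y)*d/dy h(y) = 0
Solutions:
 h(y) = C1 + Integral(y/cos(y), y)


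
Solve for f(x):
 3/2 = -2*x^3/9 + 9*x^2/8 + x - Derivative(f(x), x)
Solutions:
 f(x) = C1 - x^4/18 + 3*x^3/8 + x^2/2 - 3*x/2


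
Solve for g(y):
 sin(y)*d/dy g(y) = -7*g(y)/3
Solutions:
 g(y) = C1*(cos(y) + 1)^(7/6)/(cos(y) - 1)^(7/6)


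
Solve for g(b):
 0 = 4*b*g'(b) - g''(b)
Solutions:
 g(b) = C1 + C2*erfi(sqrt(2)*b)


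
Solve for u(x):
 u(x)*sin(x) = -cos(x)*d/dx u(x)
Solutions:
 u(x) = C1*cos(x)


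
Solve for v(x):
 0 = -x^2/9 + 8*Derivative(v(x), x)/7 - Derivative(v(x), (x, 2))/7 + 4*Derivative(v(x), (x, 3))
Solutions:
 v(x) = C1 + 7*x^3/216 + 7*x^2/576 - 1561*x/2304 + (C2*sin(sqrt(895)*x/56) + C3*cos(sqrt(895)*x/56))*exp(x/56)


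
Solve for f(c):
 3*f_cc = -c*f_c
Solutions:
 f(c) = C1 + C2*erf(sqrt(6)*c/6)


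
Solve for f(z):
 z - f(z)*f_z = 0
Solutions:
 f(z) = -sqrt(C1 + z^2)
 f(z) = sqrt(C1 + z^2)


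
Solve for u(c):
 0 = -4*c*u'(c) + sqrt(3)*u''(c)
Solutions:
 u(c) = C1 + C2*erfi(sqrt(2)*3^(3/4)*c/3)


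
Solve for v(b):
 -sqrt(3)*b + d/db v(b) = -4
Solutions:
 v(b) = C1 + sqrt(3)*b^2/2 - 4*b


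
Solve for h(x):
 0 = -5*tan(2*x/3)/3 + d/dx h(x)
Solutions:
 h(x) = C1 - 5*log(cos(2*x/3))/2


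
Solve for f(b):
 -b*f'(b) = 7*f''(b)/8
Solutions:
 f(b) = C1 + C2*erf(2*sqrt(7)*b/7)


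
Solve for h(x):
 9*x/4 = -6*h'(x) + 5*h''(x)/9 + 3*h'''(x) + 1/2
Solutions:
 h(x) = C1 + C2*exp(x*(-5 + sqrt(5857))/54) + C3*exp(-x*(5 + sqrt(5857))/54) - 3*x^2/16 + 7*x/144


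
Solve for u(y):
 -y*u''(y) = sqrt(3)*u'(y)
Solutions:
 u(y) = C1 + C2*y^(1 - sqrt(3))


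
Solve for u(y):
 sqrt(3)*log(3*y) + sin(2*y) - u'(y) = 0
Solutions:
 u(y) = C1 + sqrt(3)*y*(log(y) - 1) + sqrt(3)*y*log(3) - cos(2*y)/2


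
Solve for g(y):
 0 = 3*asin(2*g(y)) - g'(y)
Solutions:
 Integral(1/asin(2*_y), (_y, g(y))) = C1 + 3*y


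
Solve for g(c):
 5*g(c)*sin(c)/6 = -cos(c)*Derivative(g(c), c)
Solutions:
 g(c) = C1*cos(c)^(5/6)


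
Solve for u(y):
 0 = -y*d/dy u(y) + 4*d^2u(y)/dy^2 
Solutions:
 u(y) = C1 + C2*erfi(sqrt(2)*y/4)


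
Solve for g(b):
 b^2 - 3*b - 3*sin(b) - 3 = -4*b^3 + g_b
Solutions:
 g(b) = C1 + b^4 + b^3/3 - 3*b^2/2 - 3*b + 3*cos(b)


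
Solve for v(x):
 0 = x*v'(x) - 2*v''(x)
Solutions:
 v(x) = C1 + C2*erfi(x/2)


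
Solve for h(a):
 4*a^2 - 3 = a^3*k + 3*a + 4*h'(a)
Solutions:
 h(a) = C1 - a^4*k/16 + a^3/3 - 3*a^2/8 - 3*a/4


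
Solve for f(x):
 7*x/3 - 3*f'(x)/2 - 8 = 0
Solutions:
 f(x) = C1 + 7*x^2/9 - 16*x/3


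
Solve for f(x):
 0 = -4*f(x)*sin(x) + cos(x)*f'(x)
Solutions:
 f(x) = C1/cos(x)^4


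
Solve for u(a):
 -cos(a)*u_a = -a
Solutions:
 u(a) = C1 + Integral(a/cos(a), a)


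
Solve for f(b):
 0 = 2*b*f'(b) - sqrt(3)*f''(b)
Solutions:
 f(b) = C1 + C2*erfi(3^(3/4)*b/3)


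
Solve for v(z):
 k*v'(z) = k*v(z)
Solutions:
 v(z) = C1*exp(z)


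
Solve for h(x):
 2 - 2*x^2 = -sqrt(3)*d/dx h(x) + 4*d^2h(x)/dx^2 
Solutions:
 h(x) = C1 + C2*exp(sqrt(3)*x/4) + 2*sqrt(3)*x^3/9 + 8*x^2/3 + 58*sqrt(3)*x/9


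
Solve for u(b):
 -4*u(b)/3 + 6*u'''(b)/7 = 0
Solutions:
 u(b) = C3*exp(42^(1/3)*b/3) + (C1*sin(14^(1/3)*3^(5/6)*b/6) + C2*cos(14^(1/3)*3^(5/6)*b/6))*exp(-42^(1/3)*b/6)


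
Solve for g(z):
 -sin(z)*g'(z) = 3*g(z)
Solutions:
 g(z) = C1*(cos(z) + 1)^(3/2)/(cos(z) - 1)^(3/2)


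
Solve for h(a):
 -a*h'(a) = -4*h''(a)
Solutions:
 h(a) = C1 + C2*erfi(sqrt(2)*a/4)


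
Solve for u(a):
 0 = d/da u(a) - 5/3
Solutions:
 u(a) = C1 + 5*a/3


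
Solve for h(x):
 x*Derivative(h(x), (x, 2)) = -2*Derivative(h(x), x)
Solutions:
 h(x) = C1 + C2/x


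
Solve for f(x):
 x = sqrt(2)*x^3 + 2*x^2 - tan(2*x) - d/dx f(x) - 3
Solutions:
 f(x) = C1 + sqrt(2)*x^4/4 + 2*x^3/3 - x^2/2 - 3*x + log(cos(2*x))/2


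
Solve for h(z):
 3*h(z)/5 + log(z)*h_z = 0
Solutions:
 h(z) = C1*exp(-3*li(z)/5)


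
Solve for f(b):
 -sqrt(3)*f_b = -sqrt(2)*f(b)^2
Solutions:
 f(b) = -3/(C1 + sqrt(6)*b)


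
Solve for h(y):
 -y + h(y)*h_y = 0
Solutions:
 h(y) = -sqrt(C1 + y^2)
 h(y) = sqrt(C1 + y^2)


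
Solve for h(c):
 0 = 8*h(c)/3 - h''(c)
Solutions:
 h(c) = C1*exp(-2*sqrt(6)*c/3) + C2*exp(2*sqrt(6)*c/3)


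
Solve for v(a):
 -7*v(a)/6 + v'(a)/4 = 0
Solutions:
 v(a) = C1*exp(14*a/3)


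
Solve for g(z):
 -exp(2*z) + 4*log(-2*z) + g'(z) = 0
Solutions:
 g(z) = C1 - 4*z*log(-z) + 4*z*(1 - log(2)) + exp(2*z)/2


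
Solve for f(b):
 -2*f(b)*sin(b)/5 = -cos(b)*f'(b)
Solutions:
 f(b) = C1/cos(b)^(2/5)


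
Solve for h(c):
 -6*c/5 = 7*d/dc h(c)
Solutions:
 h(c) = C1 - 3*c^2/35


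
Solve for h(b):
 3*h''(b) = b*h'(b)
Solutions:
 h(b) = C1 + C2*erfi(sqrt(6)*b/6)


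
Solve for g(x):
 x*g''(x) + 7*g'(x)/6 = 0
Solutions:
 g(x) = C1 + C2/x^(1/6)


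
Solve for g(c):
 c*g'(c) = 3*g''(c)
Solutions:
 g(c) = C1 + C2*erfi(sqrt(6)*c/6)


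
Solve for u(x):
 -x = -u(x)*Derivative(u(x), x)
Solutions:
 u(x) = -sqrt(C1 + x^2)
 u(x) = sqrt(C1 + x^2)


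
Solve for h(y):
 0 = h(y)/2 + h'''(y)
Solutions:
 h(y) = C3*exp(-2^(2/3)*y/2) + (C1*sin(2^(2/3)*sqrt(3)*y/4) + C2*cos(2^(2/3)*sqrt(3)*y/4))*exp(2^(2/3)*y/4)


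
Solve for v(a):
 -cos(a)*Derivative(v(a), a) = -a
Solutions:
 v(a) = C1 + Integral(a/cos(a), a)


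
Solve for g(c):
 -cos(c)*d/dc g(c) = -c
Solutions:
 g(c) = C1 + Integral(c/cos(c), c)


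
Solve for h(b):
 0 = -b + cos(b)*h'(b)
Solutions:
 h(b) = C1 + Integral(b/cos(b), b)


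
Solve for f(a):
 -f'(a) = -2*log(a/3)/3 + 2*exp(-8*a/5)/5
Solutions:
 f(a) = C1 + 2*a*log(a)/3 + 2*a*(-log(3) - 1)/3 + exp(-8*a/5)/4


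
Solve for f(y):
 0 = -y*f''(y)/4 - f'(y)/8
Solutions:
 f(y) = C1 + C2*sqrt(y)


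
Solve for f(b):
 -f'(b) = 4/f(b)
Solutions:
 f(b) = -sqrt(C1 - 8*b)
 f(b) = sqrt(C1 - 8*b)


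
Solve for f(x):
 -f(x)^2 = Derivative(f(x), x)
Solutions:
 f(x) = 1/(C1 + x)


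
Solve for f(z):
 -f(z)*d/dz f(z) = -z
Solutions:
 f(z) = -sqrt(C1 + z^2)
 f(z) = sqrt(C1 + z^2)


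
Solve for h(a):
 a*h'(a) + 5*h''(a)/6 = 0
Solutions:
 h(a) = C1 + C2*erf(sqrt(15)*a/5)


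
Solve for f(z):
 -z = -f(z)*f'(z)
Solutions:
 f(z) = -sqrt(C1 + z^2)
 f(z) = sqrt(C1 + z^2)


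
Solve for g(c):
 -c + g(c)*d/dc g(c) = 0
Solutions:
 g(c) = -sqrt(C1 + c^2)
 g(c) = sqrt(C1 + c^2)


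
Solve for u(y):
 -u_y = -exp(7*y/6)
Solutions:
 u(y) = C1 + 6*exp(7*y/6)/7


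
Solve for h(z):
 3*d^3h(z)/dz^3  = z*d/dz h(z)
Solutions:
 h(z) = C1 + Integral(C2*airyai(3^(2/3)*z/3) + C3*airybi(3^(2/3)*z/3), z)


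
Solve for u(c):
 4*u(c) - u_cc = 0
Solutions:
 u(c) = C1*exp(-2*c) + C2*exp(2*c)


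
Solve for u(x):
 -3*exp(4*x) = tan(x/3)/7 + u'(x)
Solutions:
 u(x) = C1 - 3*exp(4*x)/4 + 3*log(cos(x/3))/7


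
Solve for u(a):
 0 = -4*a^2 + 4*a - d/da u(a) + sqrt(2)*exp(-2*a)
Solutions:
 u(a) = C1 - 4*a^3/3 + 2*a^2 - sqrt(2)*exp(-2*a)/2


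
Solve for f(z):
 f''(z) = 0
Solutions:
 f(z) = C1 + C2*z


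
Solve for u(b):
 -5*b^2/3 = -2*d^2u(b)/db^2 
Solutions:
 u(b) = C1 + C2*b + 5*b^4/72


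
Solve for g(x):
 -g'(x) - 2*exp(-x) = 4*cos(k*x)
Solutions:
 g(x) = C1 + 2*exp(-x) - 4*sin(k*x)/k


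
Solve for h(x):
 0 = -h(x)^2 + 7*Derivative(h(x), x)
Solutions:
 h(x) = -7/(C1 + x)


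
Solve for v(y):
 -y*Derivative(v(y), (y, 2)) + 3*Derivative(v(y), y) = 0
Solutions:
 v(y) = C1 + C2*y^4


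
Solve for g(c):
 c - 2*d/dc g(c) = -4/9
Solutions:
 g(c) = C1 + c^2/4 + 2*c/9


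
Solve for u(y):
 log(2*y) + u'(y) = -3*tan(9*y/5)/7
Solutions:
 u(y) = C1 - y*log(y) - y*log(2) + y + 5*log(cos(9*y/5))/21


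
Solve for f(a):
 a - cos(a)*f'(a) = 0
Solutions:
 f(a) = C1 + Integral(a/cos(a), a)


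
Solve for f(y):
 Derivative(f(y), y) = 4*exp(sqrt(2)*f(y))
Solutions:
 f(y) = sqrt(2)*(2*log(-1/(C1 + 4*y)) - log(2))/4


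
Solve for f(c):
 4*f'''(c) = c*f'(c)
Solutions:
 f(c) = C1 + Integral(C2*airyai(2^(1/3)*c/2) + C3*airybi(2^(1/3)*c/2), c)


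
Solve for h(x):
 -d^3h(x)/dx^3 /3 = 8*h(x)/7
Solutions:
 h(x) = C3*exp(-2*3^(1/3)*7^(2/3)*x/7) + (C1*sin(3^(5/6)*7^(2/3)*x/7) + C2*cos(3^(5/6)*7^(2/3)*x/7))*exp(3^(1/3)*7^(2/3)*x/7)


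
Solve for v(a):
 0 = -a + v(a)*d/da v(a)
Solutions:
 v(a) = -sqrt(C1 + a^2)
 v(a) = sqrt(C1 + a^2)


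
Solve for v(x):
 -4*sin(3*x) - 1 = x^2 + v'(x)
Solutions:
 v(x) = C1 - x^3/3 - x + 4*cos(3*x)/3


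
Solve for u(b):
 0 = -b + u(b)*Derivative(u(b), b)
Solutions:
 u(b) = -sqrt(C1 + b^2)
 u(b) = sqrt(C1 + b^2)


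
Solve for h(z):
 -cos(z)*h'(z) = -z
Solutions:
 h(z) = C1 + Integral(z/cos(z), z)


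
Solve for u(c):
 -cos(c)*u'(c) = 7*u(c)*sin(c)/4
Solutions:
 u(c) = C1*cos(c)^(7/4)


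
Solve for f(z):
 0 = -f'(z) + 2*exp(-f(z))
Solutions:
 f(z) = log(C1 + 2*z)


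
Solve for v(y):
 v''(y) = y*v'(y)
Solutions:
 v(y) = C1 + C2*erfi(sqrt(2)*y/2)


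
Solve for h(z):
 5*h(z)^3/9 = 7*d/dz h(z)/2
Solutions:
 h(z) = -3*sqrt(14)*sqrt(-1/(C1 + 10*z))/2
 h(z) = 3*sqrt(14)*sqrt(-1/(C1 + 10*z))/2


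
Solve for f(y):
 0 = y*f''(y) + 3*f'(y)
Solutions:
 f(y) = C1 + C2/y^2


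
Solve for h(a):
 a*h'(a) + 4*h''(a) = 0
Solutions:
 h(a) = C1 + C2*erf(sqrt(2)*a/4)


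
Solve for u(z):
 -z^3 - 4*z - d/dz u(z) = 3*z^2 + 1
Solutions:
 u(z) = C1 - z^4/4 - z^3 - 2*z^2 - z


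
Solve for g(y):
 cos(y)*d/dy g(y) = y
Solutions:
 g(y) = C1 + Integral(y/cos(y), y)


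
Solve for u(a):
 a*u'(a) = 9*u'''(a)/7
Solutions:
 u(a) = C1 + Integral(C2*airyai(21^(1/3)*a/3) + C3*airybi(21^(1/3)*a/3), a)


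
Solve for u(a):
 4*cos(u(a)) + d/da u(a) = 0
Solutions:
 u(a) = pi - asin((C1 + exp(8*a))/(C1 - exp(8*a)))
 u(a) = asin((C1 + exp(8*a))/(C1 - exp(8*a)))


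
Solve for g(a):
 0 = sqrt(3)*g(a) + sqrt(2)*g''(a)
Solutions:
 g(a) = C1*sin(2^(3/4)*3^(1/4)*a/2) + C2*cos(2^(3/4)*3^(1/4)*a/2)


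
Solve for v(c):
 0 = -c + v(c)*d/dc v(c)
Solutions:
 v(c) = -sqrt(C1 + c^2)
 v(c) = sqrt(C1 + c^2)


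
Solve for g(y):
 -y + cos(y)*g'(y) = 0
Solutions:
 g(y) = C1 + Integral(y/cos(y), y)


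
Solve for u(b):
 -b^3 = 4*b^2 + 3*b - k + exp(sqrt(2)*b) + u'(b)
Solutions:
 u(b) = C1 - b^4/4 - 4*b^3/3 - 3*b^2/2 + b*k - sqrt(2)*exp(sqrt(2)*b)/2


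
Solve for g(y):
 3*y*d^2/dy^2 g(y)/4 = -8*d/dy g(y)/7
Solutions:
 g(y) = C1 + C2/y^(11/21)


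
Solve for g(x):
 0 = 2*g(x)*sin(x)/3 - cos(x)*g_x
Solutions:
 g(x) = C1/cos(x)^(2/3)


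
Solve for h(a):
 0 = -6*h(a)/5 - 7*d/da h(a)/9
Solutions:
 h(a) = C1*exp(-54*a/35)


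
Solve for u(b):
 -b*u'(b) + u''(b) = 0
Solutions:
 u(b) = C1 + C2*erfi(sqrt(2)*b/2)


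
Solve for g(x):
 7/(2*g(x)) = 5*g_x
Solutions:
 g(x) = -sqrt(C1 + 35*x)/5
 g(x) = sqrt(C1 + 35*x)/5


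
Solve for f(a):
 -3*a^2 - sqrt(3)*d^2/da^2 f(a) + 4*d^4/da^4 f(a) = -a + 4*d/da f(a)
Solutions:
 f(a) = C1 + C2*exp(-a*(3^(5/6)/(sqrt(144 - sqrt(3)) + 12)^(1/3) + 3^(2/3)*(sqrt(144 - sqrt(3)) + 12)^(1/3))/12)*sin(a*(-3^(1/6)*(sqrt(144 - sqrt(3)) + 12)^(1/3) + 3^(1/3)/(sqrt(144 - sqrt(3)) + 12)^(1/3))/4) + C3*exp(-a*(3^(5/6)/(sqrt(144 - sqrt(3)) + 12)^(1/3) + 3^(2/3)*(sqrt(144 - sqrt(3)) + 12)^(1/3))/12)*cos(a*(-3^(1/6)*(sqrt(144 - sqrt(3)) + 12)^(1/3) + 3^(1/3)/(sqrt(144 - sqrt(3)) + 12)^(1/3))/4) + C4*exp(a*(3^(5/6)/(sqrt(144 - sqrt(3)) + 12)^(1/3) + 3^(2/3)*(sqrt(144 - sqrt(3)) + 12)^(1/3))/6) - a^3/4 + a^2/8 + 3*sqrt(3)*a^2/16 - 9*a/32 - sqrt(3)*a/16


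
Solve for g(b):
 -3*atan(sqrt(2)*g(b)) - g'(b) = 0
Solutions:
 Integral(1/atan(sqrt(2)*_y), (_y, g(b))) = C1 - 3*b


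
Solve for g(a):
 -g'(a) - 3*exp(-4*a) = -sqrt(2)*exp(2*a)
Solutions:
 g(a) = C1 + sqrt(2)*exp(2*a)/2 + 3*exp(-4*a)/4


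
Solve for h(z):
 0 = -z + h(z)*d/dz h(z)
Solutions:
 h(z) = -sqrt(C1 + z^2)
 h(z) = sqrt(C1 + z^2)


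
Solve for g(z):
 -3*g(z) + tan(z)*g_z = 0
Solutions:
 g(z) = C1*sin(z)^3


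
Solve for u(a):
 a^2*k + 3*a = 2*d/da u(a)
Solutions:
 u(a) = C1 + a^3*k/6 + 3*a^2/4


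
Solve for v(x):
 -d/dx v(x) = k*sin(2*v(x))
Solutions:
 v(x) = pi - acos((-C1 - exp(4*k*x))/(C1 - exp(4*k*x)))/2
 v(x) = acos((-C1 - exp(4*k*x))/(C1 - exp(4*k*x)))/2


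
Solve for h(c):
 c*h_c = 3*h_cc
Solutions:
 h(c) = C1 + C2*erfi(sqrt(6)*c/6)


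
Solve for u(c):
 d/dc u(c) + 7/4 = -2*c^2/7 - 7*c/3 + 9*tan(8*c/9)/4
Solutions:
 u(c) = C1 - 2*c^3/21 - 7*c^2/6 - 7*c/4 - 81*log(cos(8*c/9))/32


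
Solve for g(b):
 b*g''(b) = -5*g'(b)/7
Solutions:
 g(b) = C1 + C2*b^(2/7)


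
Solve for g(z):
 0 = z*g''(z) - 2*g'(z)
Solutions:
 g(z) = C1 + C2*z^3


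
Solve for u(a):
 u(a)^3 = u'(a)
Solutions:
 u(a) = -sqrt(2)*sqrt(-1/(C1 + a))/2
 u(a) = sqrt(2)*sqrt(-1/(C1 + a))/2


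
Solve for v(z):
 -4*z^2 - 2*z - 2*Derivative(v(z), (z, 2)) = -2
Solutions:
 v(z) = C1 + C2*z - z^4/6 - z^3/6 + z^2/2


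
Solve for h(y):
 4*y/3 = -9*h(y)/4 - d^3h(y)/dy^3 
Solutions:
 h(y) = C3*exp(-2^(1/3)*3^(2/3)*y/2) - 16*y/27 + (C1*sin(3*2^(1/3)*3^(1/6)*y/4) + C2*cos(3*2^(1/3)*3^(1/6)*y/4))*exp(2^(1/3)*3^(2/3)*y/4)


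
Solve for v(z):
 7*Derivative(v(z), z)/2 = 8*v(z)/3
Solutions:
 v(z) = C1*exp(16*z/21)


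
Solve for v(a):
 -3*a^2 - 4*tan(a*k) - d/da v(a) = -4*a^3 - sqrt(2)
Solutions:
 v(a) = C1 + a^4 - a^3 + sqrt(2)*a - 4*Piecewise((-log(cos(a*k))/k, Ne(k, 0)), (0, True))


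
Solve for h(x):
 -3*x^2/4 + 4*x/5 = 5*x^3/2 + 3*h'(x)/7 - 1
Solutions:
 h(x) = C1 - 35*x^4/24 - 7*x^3/12 + 14*x^2/15 + 7*x/3


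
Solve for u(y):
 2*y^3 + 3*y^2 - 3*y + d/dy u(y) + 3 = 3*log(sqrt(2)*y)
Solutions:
 u(y) = C1 - y^4/2 - y^3 + 3*y^2/2 + 3*y*log(y) - 6*y + 3*y*log(2)/2


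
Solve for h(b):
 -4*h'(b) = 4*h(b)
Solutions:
 h(b) = C1*exp(-b)


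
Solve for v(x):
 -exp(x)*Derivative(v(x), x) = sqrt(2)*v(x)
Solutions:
 v(x) = C1*exp(sqrt(2)*exp(-x))


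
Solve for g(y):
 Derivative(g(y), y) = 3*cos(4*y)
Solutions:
 g(y) = C1 + 3*sin(4*y)/4


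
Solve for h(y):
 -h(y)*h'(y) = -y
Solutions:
 h(y) = -sqrt(C1 + y^2)
 h(y) = sqrt(C1 + y^2)


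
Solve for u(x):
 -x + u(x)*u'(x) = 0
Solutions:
 u(x) = -sqrt(C1 + x^2)
 u(x) = sqrt(C1 + x^2)


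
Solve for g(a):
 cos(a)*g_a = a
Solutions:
 g(a) = C1 + Integral(a/cos(a), a)


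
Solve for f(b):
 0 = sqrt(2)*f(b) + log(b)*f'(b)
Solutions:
 f(b) = C1*exp(-sqrt(2)*li(b))


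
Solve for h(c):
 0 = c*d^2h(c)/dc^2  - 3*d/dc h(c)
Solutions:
 h(c) = C1 + C2*c^4


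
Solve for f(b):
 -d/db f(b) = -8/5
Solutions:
 f(b) = C1 + 8*b/5


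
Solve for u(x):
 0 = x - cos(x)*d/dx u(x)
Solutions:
 u(x) = C1 + Integral(x/cos(x), x)


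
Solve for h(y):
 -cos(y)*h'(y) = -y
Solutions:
 h(y) = C1 + Integral(y/cos(y), y)


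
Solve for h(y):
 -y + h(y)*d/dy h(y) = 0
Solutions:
 h(y) = -sqrt(C1 + y^2)
 h(y) = sqrt(C1 + y^2)


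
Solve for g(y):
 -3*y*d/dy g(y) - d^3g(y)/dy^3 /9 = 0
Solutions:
 g(y) = C1 + Integral(C2*airyai(-3*y) + C3*airybi(-3*y), y)


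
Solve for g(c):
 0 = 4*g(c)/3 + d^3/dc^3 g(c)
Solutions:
 g(c) = C3*exp(-6^(2/3)*c/3) + (C1*sin(2^(2/3)*3^(1/6)*c/2) + C2*cos(2^(2/3)*3^(1/6)*c/2))*exp(6^(2/3)*c/6)


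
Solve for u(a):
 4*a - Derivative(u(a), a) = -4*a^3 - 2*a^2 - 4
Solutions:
 u(a) = C1 + a^4 + 2*a^3/3 + 2*a^2 + 4*a


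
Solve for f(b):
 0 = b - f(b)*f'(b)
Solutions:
 f(b) = -sqrt(C1 + b^2)
 f(b) = sqrt(C1 + b^2)


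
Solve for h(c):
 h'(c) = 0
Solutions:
 h(c) = C1


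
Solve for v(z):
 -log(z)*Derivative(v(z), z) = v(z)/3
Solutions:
 v(z) = C1*exp(-li(z)/3)


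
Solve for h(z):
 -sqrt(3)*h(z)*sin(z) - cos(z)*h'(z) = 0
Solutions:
 h(z) = C1*cos(z)^(sqrt(3))


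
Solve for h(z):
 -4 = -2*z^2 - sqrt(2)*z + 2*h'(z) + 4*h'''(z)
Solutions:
 h(z) = C1 + C2*sin(sqrt(2)*z/2) + C3*cos(sqrt(2)*z/2) + z^3/3 + sqrt(2)*z^2/4 - 6*z


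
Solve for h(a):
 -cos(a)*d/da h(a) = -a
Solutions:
 h(a) = C1 + Integral(a/cos(a), a)


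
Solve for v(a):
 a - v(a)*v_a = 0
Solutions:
 v(a) = -sqrt(C1 + a^2)
 v(a) = sqrt(C1 + a^2)


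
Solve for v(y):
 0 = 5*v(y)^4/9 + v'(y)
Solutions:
 v(y) = 3^(1/3)*(1/(C1 + 5*y))^(1/3)
 v(y) = (-3^(1/3) - 3^(5/6)*I)*(1/(C1 + 5*y))^(1/3)/2
 v(y) = (-3^(1/3) + 3^(5/6)*I)*(1/(C1 + 5*y))^(1/3)/2


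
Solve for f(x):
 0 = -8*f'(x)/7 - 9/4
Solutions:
 f(x) = C1 - 63*x/32


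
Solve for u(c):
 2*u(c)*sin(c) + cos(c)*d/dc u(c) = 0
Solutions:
 u(c) = C1*cos(c)^2


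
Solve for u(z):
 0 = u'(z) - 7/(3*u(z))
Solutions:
 u(z) = -sqrt(C1 + 42*z)/3
 u(z) = sqrt(C1 + 42*z)/3


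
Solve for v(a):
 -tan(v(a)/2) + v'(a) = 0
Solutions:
 v(a) = -2*asin(C1*exp(a/2)) + 2*pi
 v(a) = 2*asin(C1*exp(a/2))


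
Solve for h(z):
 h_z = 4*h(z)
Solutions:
 h(z) = C1*exp(4*z)


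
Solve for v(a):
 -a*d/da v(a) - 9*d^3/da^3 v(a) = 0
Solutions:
 v(a) = C1 + Integral(C2*airyai(-3^(1/3)*a/3) + C3*airybi(-3^(1/3)*a/3), a)


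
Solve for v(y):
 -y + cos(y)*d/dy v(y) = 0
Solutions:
 v(y) = C1 + Integral(y/cos(y), y)


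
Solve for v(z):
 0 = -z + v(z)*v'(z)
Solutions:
 v(z) = -sqrt(C1 + z^2)
 v(z) = sqrt(C1 + z^2)


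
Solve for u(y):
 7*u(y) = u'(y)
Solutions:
 u(y) = C1*exp(7*y)


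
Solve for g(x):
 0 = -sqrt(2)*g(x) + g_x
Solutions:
 g(x) = C1*exp(sqrt(2)*x)


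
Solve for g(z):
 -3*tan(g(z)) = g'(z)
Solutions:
 g(z) = pi - asin(C1*exp(-3*z))
 g(z) = asin(C1*exp(-3*z))


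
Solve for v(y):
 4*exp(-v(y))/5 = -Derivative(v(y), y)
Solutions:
 v(y) = log(C1 - 4*y/5)


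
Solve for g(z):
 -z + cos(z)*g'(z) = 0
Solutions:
 g(z) = C1 + Integral(z/cos(z), z)


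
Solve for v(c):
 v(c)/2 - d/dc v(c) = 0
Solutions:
 v(c) = C1*exp(c/2)


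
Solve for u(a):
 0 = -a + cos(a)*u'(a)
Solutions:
 u(a) = C1 + Integral(a/cos(a), a)


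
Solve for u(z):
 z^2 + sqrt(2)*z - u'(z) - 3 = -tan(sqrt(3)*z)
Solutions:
 u(z) = C1 + z^3/3 + sqrt(2)*z^2/2 - 3*z - sqrt(3)*log(cos(sqrt(3)*z))/3


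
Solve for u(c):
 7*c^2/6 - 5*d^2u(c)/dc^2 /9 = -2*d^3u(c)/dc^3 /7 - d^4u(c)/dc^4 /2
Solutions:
 u(c) = C1 + C2*c + C3*exp(c*(-6 + sqrt(526))/21) + C4*exp(-c*(6 + sqrt(526))/21) + 7*c^4/40 + 9*c^3/25 + 8559*c^2/3500


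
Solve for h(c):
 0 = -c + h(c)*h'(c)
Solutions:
 h(c) = -sqrt(C1 + c^2)
 h(c) = sqrt(C1 + c^2)


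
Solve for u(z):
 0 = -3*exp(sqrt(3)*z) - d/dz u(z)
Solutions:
 u(z) = C1 - sqrt(3)*exp(sqrt(3)*z)


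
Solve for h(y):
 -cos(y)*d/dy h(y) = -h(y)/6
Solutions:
 h(y) = C1*(sin(y) + 1)^(1/12)/(sin(y) - 1)^(1/12)


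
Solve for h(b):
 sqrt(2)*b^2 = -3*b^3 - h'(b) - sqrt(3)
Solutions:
 h(b) = C1 - 3*b^4/4 - sqrt(2)*b^3/3 - sqrt(3)*b


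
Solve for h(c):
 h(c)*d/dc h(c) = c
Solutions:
 h(c) = -sqrt(C1 + c^2)
 h(c) = sqrt(C1 + c^2)


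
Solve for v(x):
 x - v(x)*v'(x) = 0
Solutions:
 v(x) = -sqrt(C1 + x^2)
 v(x) = sqrt(C1 + x^2)


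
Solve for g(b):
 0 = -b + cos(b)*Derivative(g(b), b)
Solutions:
 g(b) = C1 + Integral(b/cos(b), b)


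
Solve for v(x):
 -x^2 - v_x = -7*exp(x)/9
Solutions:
 v(x) = C1 - x^3/3 + 7*exp(x)/9


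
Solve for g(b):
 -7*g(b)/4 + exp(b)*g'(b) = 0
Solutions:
 g(b) = C1*exp(-7*exp(-b)/4)


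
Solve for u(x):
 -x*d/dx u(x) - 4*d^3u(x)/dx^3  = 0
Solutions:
 u(x) = C1 + Integral(C2*airyai(-2^(1/3)*x/2) + C3*airybi(-2^(1/3)*x/2), x)


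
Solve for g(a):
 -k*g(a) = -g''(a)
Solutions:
 g(a) = C1*exp(-a*sqrt(k)) + C2*exp(a*sqrt(k))


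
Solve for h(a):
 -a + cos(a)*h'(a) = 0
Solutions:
 h(a) = C1 + Integral(a/cos(a), a)


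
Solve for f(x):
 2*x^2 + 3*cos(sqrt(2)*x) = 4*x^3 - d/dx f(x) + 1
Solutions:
 f(x) = C1 + x^4 - 2*x^3/3 + x - 3*sqrt(2)*sin(sqrt(2)*x)/2


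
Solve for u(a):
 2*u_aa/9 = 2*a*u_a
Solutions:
 u(a) = C1 + C2*erfi(3*sqrt(2)*a/2)


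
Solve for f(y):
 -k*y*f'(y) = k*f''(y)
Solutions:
 f(y) = C1 + C2*erf(sqrt(2)*y/2)


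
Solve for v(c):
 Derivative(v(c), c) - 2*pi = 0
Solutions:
 v(c) = C1 + 2*pi*c


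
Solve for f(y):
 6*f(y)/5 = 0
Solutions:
 f(y) = 0


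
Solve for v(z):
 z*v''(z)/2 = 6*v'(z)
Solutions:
 v(z) = C1 + C2*z^13


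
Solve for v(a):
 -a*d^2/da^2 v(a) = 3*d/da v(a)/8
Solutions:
 v(a) = C1 + C2*a^(5/8)


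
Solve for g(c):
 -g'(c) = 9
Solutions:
 g(c) = C1 - 9*c


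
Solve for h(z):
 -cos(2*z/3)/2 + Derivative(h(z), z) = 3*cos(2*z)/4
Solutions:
 h(z) = C1 + 3*sin(2*z/3)/4 + 3*sin(2*z)/8


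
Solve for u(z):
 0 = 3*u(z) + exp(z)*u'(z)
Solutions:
 u(z) = C1*exp(3*exp(-z))


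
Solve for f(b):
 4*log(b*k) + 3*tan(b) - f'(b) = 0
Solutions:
 f(b) = C1 + 4*b*log(b*k) - 4*b - 3*log(cos(b))


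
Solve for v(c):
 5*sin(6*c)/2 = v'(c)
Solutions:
 v(c) = C1 - 5*cos(6*c)/12


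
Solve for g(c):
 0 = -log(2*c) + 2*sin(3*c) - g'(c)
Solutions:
 g(c) = C1 - c*log(c) - c*log(2) + c - 2*cos(3*c)/3


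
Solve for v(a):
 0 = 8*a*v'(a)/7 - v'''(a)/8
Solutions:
 v(a) = C1 + Integral(C2*airyai(4*7^(2/3)*a/7) + C3*airybi(4*7^(2/3)*a/7), a)


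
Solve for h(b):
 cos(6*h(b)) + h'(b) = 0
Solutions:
 h(b) = -asin((C1 + exp(12*b))/(C1 - exp(12*b)))/6 + pi/6
 h(b) = asin((C1 + exp(12*b))/(C1 - exp(12*b)))/6


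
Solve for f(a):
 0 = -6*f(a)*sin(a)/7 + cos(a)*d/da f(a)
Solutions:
 f(a) = C1/cos(a)^(6/7)


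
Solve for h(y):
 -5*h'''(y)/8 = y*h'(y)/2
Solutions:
 h(y) = C1 + Integral(C2*airyai(-10^(2/3)*y/5) + C3*airybi(-10^(2/3)*y/5), y)


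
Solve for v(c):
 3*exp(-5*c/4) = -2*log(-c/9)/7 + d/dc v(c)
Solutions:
 v(c) = C1 + 2*c*log(-c)/7 + 2*c*(-2*log(3) - 1)/7 - 12*exp(-5*c/4)/5


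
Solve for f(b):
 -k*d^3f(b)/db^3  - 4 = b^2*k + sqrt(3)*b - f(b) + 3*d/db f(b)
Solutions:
 f(b) = C1*exp(2^(1/3)*b*(-2^(1/3)*(sqrt((1 + 4/k)/k^2) - 1/k)^(1/3)/2 + 1/(k*(sqrt((1 + 4/k)/k^2) - 1/k)^(1/3)))) + C2*exp(2^(1/3)*b*(2^(1/3)*(sqrt((1 + 4/k)/k^2) - 1/k)^(1/3)/4 - 2^(1/3)*sqrt(3)*I*(sqrt((1 + 4/k)/k^2) - 1/k)^(1/3)/4 + 2/(k*(-1 + sqrt(3)*I)*(sqrt((1 + 4/k)/k^2) - 1/k)^(1/3)))) + C3*exp(2^(1/3)*b*(2^(1/3)*(sqrt((1 + 4/k)/k^2) - 1/k)^(1/3)/4 + 2^(1/3)*sqrt(3)*I*(sqrt((1 + 4/k)/k^2) - 1/k)^(1/3)/4 - 2/(k*(1 + sqrt(3)*I)*(sqrt((1 + 4/k)/k^2) - 1/k)^(1/3)))) + b^2*k + 6*b*k + sqrt(3)*b + 18*k + 4 + 3*sqrt(3)


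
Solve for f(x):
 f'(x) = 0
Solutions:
 f(x) = C1


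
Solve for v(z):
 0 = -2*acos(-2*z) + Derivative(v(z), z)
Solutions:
 v(z) = C1 + 2*z*acos(-2*z) + sqrt(1 - 4*z^2)


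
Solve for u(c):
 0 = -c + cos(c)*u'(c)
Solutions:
 u(c) = C1 + Integral(c/cos(c), c)


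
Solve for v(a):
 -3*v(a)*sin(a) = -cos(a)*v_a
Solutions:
 v(a) = C1/cos(a)^3


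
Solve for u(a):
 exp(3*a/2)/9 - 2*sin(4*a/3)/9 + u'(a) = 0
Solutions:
 u(a) = C1 - 2*exp(3*a/2)/27 - cos(4*a/3)/6


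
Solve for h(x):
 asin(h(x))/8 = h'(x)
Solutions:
 Integral(1/asin(_y), (_y, h(x))) = C1 + x/8


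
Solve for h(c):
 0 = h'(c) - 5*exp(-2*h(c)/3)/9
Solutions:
 h(c) = 3*log(-sqrt(C1 + 5*c)) - 6*log(3) + 3*log(6)/2
 h(c) = 3*log(C1 + 5*c)/2 - 6*log(3) + 3*log(6)/2


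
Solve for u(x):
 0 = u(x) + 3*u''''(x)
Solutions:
 u(x) = (C1*sin(sqrt(2)*3^(3/4)*x/6) + C2*cos(sqrt(2)*3^(3/4)*x/6))*exp(-sqrt(2)*3^(3/4)*x/6) + (C3*sin(sqrt(2)*3^(3/4)*x/6) + C4*cos(sqrt(2)*3^(3/4)*x/6))*exp(sqrt(2)*3^(3/4)*x/6)


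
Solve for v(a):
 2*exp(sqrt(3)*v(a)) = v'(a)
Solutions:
 v(a) = sqrt(3)*(2*log(-1/(C1 + 2*a)) - log(3))/6


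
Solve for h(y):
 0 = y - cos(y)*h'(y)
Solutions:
 h(y) = C1 + Integral(y/cos(y), y)


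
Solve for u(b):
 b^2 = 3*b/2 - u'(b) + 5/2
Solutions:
 u(b) = C1 - b^3/3 + 3*b^2/4 + 5*b/2


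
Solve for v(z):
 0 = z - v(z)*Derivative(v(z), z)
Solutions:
 v(z) = -sqrt(C1 + z^2)
 v(z) = sqrt(C1 + z^2)


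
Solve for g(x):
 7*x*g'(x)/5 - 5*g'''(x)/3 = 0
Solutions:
 g(x) = C1 + Integral(C2*airyai(105^(1/3)*x/5) + C3*airybi(105^(1/3)*x/5), x)


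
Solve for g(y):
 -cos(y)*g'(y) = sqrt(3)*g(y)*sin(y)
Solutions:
 g(y) = C1*cos(y)^(sqrt(3))


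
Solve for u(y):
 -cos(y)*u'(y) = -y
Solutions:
 u(y) = C1 + Integral(y/cos(y), y)


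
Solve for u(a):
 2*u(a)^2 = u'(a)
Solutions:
 u(a) = -1/(C1 + 2*a)


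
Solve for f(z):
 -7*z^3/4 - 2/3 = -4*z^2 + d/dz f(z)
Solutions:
 f(z) = C1 - 7*z^4/16 + 4*z^3/3 - 2*z/3


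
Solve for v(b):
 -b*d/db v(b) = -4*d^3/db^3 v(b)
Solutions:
 v(b) = C1 + Integral(C2*airyai(2^(1/3)*b/2) + C3*airybi(2^(1/3)*b/2), b)


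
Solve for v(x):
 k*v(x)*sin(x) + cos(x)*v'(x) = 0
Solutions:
 v(x) = C1*exp(k*log(cos(x)))


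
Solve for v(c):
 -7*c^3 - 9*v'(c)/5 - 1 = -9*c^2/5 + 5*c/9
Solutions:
 v(c) = C1 - 35*c^4/36 + c^3/3 - 25*c^2/162 - 5*c/9


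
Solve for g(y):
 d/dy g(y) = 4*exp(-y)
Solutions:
 g(y) = C1 - 4*exp(-y)


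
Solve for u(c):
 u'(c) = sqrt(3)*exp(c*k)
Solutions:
 u(c) = C1 + sqrt(3)*exp(c*k)/k


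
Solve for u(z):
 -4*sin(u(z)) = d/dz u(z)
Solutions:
 u(z) = -acos((-C1 - exp(8*z))/(C1 - exp(8*z))) + 2*pi
 u(z) = acos((-C1 - exp(8*z))/(C1 - exp(8*z)))


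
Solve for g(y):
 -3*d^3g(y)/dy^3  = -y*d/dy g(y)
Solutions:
 g(y) = C1 + Integral(C2*airyai(3^(2/3)*y/3) + C3*airybi(3^(2/3)*y/3), y)


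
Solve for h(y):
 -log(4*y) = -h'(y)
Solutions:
 h(y) = C1 + y*log(y) - y + y*log(4)
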